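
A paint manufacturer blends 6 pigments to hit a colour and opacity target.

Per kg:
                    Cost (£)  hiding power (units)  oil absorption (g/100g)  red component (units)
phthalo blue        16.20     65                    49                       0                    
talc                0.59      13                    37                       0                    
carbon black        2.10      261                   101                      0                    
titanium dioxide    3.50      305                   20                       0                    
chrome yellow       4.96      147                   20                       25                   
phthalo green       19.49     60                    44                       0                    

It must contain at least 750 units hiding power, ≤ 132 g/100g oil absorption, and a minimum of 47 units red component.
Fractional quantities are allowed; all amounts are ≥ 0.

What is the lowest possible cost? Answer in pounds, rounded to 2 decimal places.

£14.08

Let x1 = kg of phthalo blue, x2 = kg of talc, x3 = kg of carbon black, x4 = kg of titanium dioxide, x5 = kg of chrome yellow, x6 = kg of phthalo green.
Minimise 16.2x1 + 0.59x2 + 2.1x3 + 3.5x4 + 4.96x5 + 19.49x6 subject to:
  65x1 + 13x2 + 261x3 + 305x4 + 147x5 + 60x6 ≥ 750   (hiding power)
  49x1 + 37x2 + 101x3 + 20x4 + 20x5 + 44x6 ≤ 132   (oil absorption)
  25x5 ≥ 47   (red component)
  x1, x2, x3, x4, x5, x6 ≥ 0.
At the optimum only carbon black, titanium dioxide, chrome yellow are positive (phthalo blue, talc, phthalo green = 0). There the hiding power, oil absorption, red component constraints are tight.
That vertex is x3 = 0.7551, x4 = 0.9068, x5 = 1.88.
Objective = 2.1·0.7551 + 3.5·0.9068 + 4.96·1.88 = 14.0843.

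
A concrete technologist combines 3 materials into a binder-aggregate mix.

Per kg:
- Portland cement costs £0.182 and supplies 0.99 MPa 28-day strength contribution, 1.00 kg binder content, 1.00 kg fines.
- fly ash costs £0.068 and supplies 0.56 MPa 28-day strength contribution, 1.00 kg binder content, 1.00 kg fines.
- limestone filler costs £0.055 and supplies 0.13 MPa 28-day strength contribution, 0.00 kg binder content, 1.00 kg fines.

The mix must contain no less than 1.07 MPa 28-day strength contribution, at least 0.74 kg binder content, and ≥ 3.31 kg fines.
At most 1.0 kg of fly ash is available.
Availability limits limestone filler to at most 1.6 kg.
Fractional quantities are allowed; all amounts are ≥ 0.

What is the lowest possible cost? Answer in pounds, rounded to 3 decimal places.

Let x1 = kg of Portland cement, x2 = kg of fly ash, x3 = kg of limestone filler.
min 0.182x1 + 0.068x2 + 0.055x3 s.t.:
  0.99x1 + 0.56x2 + 0.13x3 ≥ 1.07   (28-day strength contribution)
  1x1 + 1x2 ≥ 0.74   (binder content)
  1x1 + 1x2 + 1x3 ≥ 3.31   (fines)
  x2 ≤ 1
  x3 ≤ 1.6
  x1, x2, x3 ≥ 0.
The optimal mix uses every input. There the fines, the fly ash cap, the limestone filler cap constraints are tight.
So Portland cement = 0.71 kg, fly ash = 1 kg, limestone filler = 1.6 kg.
Cost = 0.182·0.71 + 0.068·1 + 0.055·1.6 = 0.28522.

£0.285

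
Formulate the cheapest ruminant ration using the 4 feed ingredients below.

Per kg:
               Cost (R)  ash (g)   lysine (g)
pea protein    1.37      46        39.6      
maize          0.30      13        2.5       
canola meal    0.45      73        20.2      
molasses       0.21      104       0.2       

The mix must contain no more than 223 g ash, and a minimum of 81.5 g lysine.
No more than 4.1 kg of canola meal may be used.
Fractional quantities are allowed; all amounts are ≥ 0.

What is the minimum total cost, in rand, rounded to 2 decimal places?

R2.17

This is a linear program. Let x1 = kg of pea protein, x2 = kg of maize, x3 = kg of canola meal, x4 = kg of molasses.
Minimise 1.37x1 + 0.3x2 + 0.45x3 + 0.21x4 subject to:
  46x1 + 13x2 + 73x3 + 104x4 ≤ 223   (ash)
  39.6x1 + 2.5x2 + 20.2x3 + 0.2x4 ≥ 81.5   (lysine)
  x3 ≤ 4.1
  x1, x2, x3, x4 ≥ 0.
The minimum-cost mix takes nothing from maize, molasses — only pea protein, canola meal. There the ash and lysine constraints are tight.
Solving gives x1 = 0.73659, x3 = 2.5906.
Hence cost = 1.37·0.73659 + 0.45·2.5906 = R2.1749.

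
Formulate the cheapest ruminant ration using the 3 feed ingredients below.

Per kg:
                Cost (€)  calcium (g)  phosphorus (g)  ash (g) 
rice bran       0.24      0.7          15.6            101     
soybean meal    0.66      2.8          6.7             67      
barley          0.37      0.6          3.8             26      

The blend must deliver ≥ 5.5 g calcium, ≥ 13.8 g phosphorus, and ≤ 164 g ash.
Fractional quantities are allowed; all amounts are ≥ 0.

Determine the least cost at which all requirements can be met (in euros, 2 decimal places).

Let x1 = kg of rice bran, x2 = kg of soybean meal, x3 = kg of barley.
Minimize 0.24x1 + 0.66x2 + 0.37x3 subject to:
  0.7x1 + 2.8x2 + 0.6x3 ≥ 5.5   (calcium)
  15.6x1 + 6.7x2 + 3.8x3 ≥ 13.8   (phosphorus)
  101x1 + 67x2 + 26x3 ≤ 164   (ash)
  x1, x2, x3 ≥ 0.
The minimum-cost mix takes nothing from barley — only rice bran, soybean meal. There the calcium and phosphorus constraints are tight.
Solving gives x1 = 0.04591, x2 = 1.953.
Objective = 0.24·0.04591 + 0.66·1.953 = 1.3000.

€1.30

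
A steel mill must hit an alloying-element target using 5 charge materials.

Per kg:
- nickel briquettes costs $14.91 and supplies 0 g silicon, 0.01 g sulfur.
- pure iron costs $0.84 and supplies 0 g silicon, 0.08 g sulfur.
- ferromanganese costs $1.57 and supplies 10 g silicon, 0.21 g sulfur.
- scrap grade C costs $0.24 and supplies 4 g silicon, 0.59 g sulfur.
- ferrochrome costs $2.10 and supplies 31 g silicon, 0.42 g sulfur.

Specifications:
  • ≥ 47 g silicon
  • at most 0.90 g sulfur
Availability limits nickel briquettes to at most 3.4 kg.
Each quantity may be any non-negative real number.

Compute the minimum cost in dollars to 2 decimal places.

$3.17

Let x1 = kg of nickel briquettes, x2 = kg of pure iron, x3 = kg of ferromanganese, x4 = kg of scrap grade C, x5 = kg of ferrochrome.
Minimise 14.91x1 + 0.84x2 + 1.57x3 + 0.24x4 + 2.1x5 subject to:
  10x3 + 4x4 + 31x5 ≥ 47   (silicon)
  0.01x1 + 0.08x2 + 0.21x3 + 0.59x4 + 0.42x5 ≤ 0.9   (sulfur)
  x1 ≤ 3.4
  x1, x2, x3, x4, x5 ≥ 0.
The cheapest feasible vertex uses only scrap grade C, ferrochrome; nickel briquettes, pure iron, ferromanganese are not used. There the silicon and sulfur constraints are tight.
So scrap grade C = 0.4913 kg, ferrochrome = 1.453 kg.
Cost = 0.24·0.4913 + 2.1·1.453 = 3.1692.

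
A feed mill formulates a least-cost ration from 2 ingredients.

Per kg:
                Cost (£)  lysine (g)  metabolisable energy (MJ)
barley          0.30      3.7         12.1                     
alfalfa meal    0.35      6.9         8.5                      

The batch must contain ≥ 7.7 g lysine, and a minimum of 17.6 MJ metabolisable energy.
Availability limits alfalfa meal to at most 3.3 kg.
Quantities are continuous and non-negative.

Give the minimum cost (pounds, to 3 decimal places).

£0.511

This is a linear program. Let x1 = kg of barley, x2 = kg of alfalfa meal.
min 0.3x1 + 0.35x2 with:
  3.7x1 + 6.9x2 ≥ 7.7   (lysine)
  12.1x1 + 8.5x2 ≥ 17.6   (metabolisable energy)
  x2 ≤ 3.3
  x1, x2 ≥ 0.
Both inputs are positive at the optimum. Binding constraints: lysine and metabolisable energy.
Solving gives x1 = 1.076, x2 = 0.539.
Cost = 0.3·1.076 + 0.35·0.539 = 0.51145.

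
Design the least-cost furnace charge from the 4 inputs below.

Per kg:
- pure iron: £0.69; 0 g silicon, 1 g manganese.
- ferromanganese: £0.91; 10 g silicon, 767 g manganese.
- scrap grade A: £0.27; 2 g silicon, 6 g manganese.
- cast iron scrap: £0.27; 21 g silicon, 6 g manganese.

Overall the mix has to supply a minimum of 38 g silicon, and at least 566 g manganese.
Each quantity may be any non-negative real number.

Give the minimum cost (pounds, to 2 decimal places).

£1.06

This is a linear program. Let x1 = kg of pure iron, x2 = kg of ferromanganese, x3 = kg of scrap grade A, x4 = kg of cast iron scrap.
min 0.69x1 + 0.91x2 + 0.27x3 + 0.27x4 with:
  10x2 + 2x3 + 21x4 ≥ 38   (silicon)
  1x1 + 767x2 + 6x3 + 6x4 ≥ 566   (manganese)
  x1, x2, x3, x4 ≥ 0.
The optimal basis is {ferromanganese, cast iron scrap}; pure iron, scrap grade A drop out. The silicon and manganese requirements are met with equality.
Optimal quantities: ferromanganese = 0.7265 kg, cast iron scrap = 1.464 kg.
Total cost: 0.91·0.7265 + 0.27·1.464 = 1.0564.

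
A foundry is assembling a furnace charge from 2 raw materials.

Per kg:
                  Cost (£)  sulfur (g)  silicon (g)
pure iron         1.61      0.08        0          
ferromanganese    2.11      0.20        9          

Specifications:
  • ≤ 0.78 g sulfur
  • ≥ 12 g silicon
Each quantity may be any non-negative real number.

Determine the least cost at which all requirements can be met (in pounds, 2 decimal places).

£2.81

Let x1 = kg of pure iron, x2 = kg of ferromanganese.
Minimize 1.61x1 + 2.11x2 with:
  0.08x1 + 0.2x2 ≤ 0.78   (sulfur)
  9x2 ≥ 12   (silicon)
  x1, x2 ≥ 0.
The minimum-cost mix takes nothing from pure iron — only ferromanganese. The silicon requirement is met with equality.
So ferromanganese = 1.333 kg.
Cost = 2.11·1.333 = 2.8126.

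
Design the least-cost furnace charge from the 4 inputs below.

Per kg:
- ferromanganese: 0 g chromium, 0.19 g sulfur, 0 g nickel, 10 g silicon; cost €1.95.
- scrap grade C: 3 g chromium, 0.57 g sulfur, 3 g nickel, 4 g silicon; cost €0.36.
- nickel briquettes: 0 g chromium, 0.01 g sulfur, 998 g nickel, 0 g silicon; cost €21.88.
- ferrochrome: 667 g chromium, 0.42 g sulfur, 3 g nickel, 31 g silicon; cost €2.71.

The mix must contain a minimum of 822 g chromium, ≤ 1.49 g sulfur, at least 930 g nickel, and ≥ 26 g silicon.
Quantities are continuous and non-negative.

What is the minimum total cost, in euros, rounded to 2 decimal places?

Treat it as an LP. Let x1 = kg of ferromanganese, x2 = kg of scrap grade C, x3 = kg of nickel briquettes, x4 = kg of ferrochrome.
Minimise 1.95x1 + 0.36x2 + 21.88x3 + 2.71x4 subject to:
  3x2 + 667x4 ≥ 822   (chromium)
  0.19x1 + 0.57x2 + 0.01x3 + 0.42x4 ≤ 1.49   (sulfur)
  3x2 + 998x3 + 3x4 ≥ 930   (nickel)
  10x1 + 4x2 + 31x4 ≥ 26   (silicon)
  x1, x2, x3, x4 ≥ 0.
The minimum-cost mix takes nothing from ferromanganese, scrap grade C — only nickel briquettes, ferrochrome. The chromium and nickel requirements are met with equality.
That vertex is x3 = 0.9282, x4 = 1.232.
Cost = 21.88·0.9282 + 2.71·1.232 = 23.6477.

€23.65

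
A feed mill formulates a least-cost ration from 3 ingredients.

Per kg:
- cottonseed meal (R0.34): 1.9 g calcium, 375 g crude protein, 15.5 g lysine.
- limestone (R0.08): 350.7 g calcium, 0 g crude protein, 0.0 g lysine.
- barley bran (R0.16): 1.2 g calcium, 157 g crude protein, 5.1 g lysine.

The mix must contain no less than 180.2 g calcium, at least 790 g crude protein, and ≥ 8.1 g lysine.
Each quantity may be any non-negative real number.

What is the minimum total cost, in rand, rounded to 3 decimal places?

R0.756

Let x1 = kg of cottonseed meal, x2 = kg of limestone, x3 = kg of barley bran.
Minimize 0.34x1 + 0.08x2 + 0.16x3 subject to:
  1.9x1 + 350.7x2 + 1.2x3 ≥ 180.2   (calcium)
  375x1 + 157x3 ≥ 790   (crude protein)
  15.5x1 + 5.1x3 ≥ 8.1   (lysine)
  x1, x2, x3 ≥ 0.
At the optimum only cottonseed meal, limestone are positive (barley bran = 0). The calcium and crude protein requirements are met with equality.
Optimal quantities: cottonseed meal = 2.1067 kg, limestone = 0.50242 kg.
Cost = 0.34·2.1067 + 0.08·0.50242 = 0.75647.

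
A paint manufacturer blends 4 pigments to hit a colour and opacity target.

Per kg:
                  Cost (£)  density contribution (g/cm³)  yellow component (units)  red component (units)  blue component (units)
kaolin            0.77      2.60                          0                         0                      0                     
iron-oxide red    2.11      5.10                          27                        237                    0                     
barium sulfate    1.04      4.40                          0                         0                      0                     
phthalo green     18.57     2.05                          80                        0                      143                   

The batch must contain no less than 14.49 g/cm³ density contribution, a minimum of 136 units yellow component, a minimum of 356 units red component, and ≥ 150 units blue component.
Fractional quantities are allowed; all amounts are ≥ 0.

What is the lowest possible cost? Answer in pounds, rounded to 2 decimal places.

£24.14

Set it up as a linear program. Let x1 = kg of kaolin, x2 = kg of iron-oxide red, x3 = kg of barium sulfate, x4 = kg of phthalo green.
Minimize 0.77x1 + 2.11x2 + 1.04x3 + 18.57x4 subject to:
  2.6x1 + 5.1x2 + 4.4x3 + 2.05x4 ≥ 14.49   (density contribution)
  27x2 + 80x4 ≥ 136   (yellow component)
  237x2 ≥ 356   (red component)
  143x4 ≥ 150   (blue component)
  x1, x2, x3, x4 ≥ 0.
The cheapest feasible vertex uses only iron-oxide red, barium sulfate, phthalo green; kaolin is not used. The density contribution, yellow component, blue component requirements are met with equality.
That vertex is x2 = 1.929, x3 = 0.5685, x4 = 1.049.
Cost = 2.11·1.929 + 1.04·0.5685 + 18.57·1.049 = 24.1414.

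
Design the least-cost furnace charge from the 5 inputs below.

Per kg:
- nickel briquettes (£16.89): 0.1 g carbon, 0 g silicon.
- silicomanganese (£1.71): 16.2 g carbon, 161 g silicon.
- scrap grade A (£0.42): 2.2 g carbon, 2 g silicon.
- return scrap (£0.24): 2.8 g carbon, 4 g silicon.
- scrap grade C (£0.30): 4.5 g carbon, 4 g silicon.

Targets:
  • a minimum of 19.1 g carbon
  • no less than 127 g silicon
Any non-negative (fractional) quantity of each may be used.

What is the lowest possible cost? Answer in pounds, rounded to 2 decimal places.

Let x1 = kg of nickel briquettes, x2 = kg of silicomanganese, x3 = kg of scrap grade A, x4 = kg of return scrap, x5 = kg of scrap grade C.
Minimize 16.89x1 + 1.71x2 + 0.42x3 + 0.24x4 + 0.3x5 with:
  0.1x1 + 16.2x2 + 2.2x3 + 2.8x4 + 4.5x5 ≥ 19.1   (carbon)
  161x2 + 2x3 + 4x4 + 4x5 ≥ 127   (silicon)
  x1, x2, x3, x4, x5 ≥ 0.
The minimum-cost mix takes nothing from nickel briquettes, scrap grade A, return scrap — only silicomanganese, scrap grade C. There the carbon and silicon constraints are tight.
Solving gives x2 = 0.7505, x5 = 1.543.
Hence cost = 1.71·0.7505 + 0.3·1.543 = £1.7463.

£1.75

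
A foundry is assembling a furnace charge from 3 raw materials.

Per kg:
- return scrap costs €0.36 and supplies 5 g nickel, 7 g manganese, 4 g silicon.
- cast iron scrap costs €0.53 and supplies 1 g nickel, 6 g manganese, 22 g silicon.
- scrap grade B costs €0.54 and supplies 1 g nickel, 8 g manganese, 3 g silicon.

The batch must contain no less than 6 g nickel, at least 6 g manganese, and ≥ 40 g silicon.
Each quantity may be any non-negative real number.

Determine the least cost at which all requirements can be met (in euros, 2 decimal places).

Set it up as a linear program. Let x1 = kg of return scrap, x2 = kg of cast iron scrap, x3 = kg of scrap grade B.
Minimise 0.36x1 + 0.53x2 + 0.54x3 s.t.:
  5x1 + 1x2 + 1x3 ≥ 6   (nickel)
  7x1 + 6x2 + 8x3 ≥ 6   (manganese)
  4x1 + 22x2 + 3x3 ≥ 40   (silicon)
  x1, x2, x3 ≥ 0.
The minimum-cost mix takes nothing from scrap grade B — only return scrap, cast iron scrap. There the nickel and silicon constraints are tight.
Solving gives x1 = 0.8679, x2 = 1.66.
Hence cost = 0.36·0.8679 + 0.53·1.66 = €1.1922.

€1.19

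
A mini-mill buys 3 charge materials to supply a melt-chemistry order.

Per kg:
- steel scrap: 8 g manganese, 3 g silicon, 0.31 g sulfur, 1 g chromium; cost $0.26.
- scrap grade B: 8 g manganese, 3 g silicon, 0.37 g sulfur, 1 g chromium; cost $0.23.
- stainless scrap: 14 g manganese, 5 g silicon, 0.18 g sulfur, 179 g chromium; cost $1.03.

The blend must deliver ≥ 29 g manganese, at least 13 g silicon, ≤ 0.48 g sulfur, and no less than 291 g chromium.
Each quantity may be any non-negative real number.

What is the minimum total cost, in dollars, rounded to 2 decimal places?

$2.66

Let x1 = kg of steel scrap, x2 = kg of scrap grade B, x3 = kg of stainless scrap.
min 0.26x1 + 0.23x2 + 1.03x3 subject to:
  8x1 + 8x2 + 14x3 ≥ 29   (manganese)
  3x1 + 3x2 + 5x3 ≥ 13   (silicon)
  0.31x1 + 0.37x2 + 0.18x3 ≤ 0.48   (sulfur)
  1x1 + 1x2 + 179x3 ≥ 291   (chromium)
  x1, x2, x3 ≥ 0.
The cheapest feasible vertex uses only steel scrap, stainless scrap; scrap grade B is not used. The silicon and sulfur requirements are met with equality.
So steel scrap = 0.05941 kg, stainless scrap = 2.564 kg.
Hence cost = 0.26·0.05941 + 1.03·2.564 = $2.6564.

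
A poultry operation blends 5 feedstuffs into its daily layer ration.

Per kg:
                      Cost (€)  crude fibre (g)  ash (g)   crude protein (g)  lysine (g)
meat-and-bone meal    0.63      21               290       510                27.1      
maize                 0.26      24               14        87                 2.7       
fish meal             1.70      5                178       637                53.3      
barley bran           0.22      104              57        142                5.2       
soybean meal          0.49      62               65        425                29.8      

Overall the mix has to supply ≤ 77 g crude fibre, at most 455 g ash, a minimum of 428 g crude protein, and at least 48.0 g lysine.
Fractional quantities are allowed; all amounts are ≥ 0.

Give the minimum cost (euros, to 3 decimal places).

Treat it as an LP. Let x1 = kg of meat-and-bone meal, x2 = kg of maize, x3 = kg of fish meal, x4 = kg of barley bran, x5 = kg of soybean meal.
min 0.63x1 + 0.26x2 + 1.7x3 + 0.22x4 + 0.49x5 subject to:
  21x1 + 24x2 + 5x3 + 104x4 + 62x5 ≤ 77   (crude fibre)
  290x1 + 14x2 + 178x3 + 57x4 + 65x5 ≤ 455   (ash)
  510x1 + 87x2 + 637x3 + 142x4 + 425x5 ≥ 428   (crude protein)
  27.1x1 + 2.7x2 + 53.3x3 + 5.2x4 + 29.8x5 ≥ 48   (lysine)
  x1, x2, x3, x4, x5 ≥ 0.
The optimal basis is {meat-and-bone meal, soybean meal}; maize, fish meal, barley bran drop out. There the crude fibre and lysine constraints are tight.
So meat-and-bone meal = 0.6462 kg, soybean meal = 1.023 kg.
Total cost: 0.63·0.6462 + 0.49·1.023 = 0.90838.

€0.908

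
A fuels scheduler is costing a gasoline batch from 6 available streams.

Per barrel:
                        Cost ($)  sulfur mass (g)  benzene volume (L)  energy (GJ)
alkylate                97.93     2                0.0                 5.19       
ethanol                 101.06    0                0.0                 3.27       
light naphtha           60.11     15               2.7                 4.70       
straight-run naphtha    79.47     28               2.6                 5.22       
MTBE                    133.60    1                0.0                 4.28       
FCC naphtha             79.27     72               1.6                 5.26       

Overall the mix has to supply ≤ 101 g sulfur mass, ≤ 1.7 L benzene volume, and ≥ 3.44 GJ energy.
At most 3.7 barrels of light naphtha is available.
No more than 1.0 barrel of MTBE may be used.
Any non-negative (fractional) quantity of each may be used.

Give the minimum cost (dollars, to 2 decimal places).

Treat it as an LP. Let x1 = barrels of alkylate, x2 = barrels of ethanol, x3 = barrels of light naphtha, x4 = barrels of straight-run naphtha, x5 = barrels of MTBE, x6 = barrels of FCC naphtha.
Minimise 97.93x1 + 101.06x2 + 60.11x3 + 79.47x4 + 133.6x5 + 79.27x6 with:
  2x1 + 15x3 + 28x4 + 1x5 + 72x6 ≤ 101   (sulfur mass)
  2.7x3 + 2.6x4 + 1.6x6 ≤ 1.7   (benzene volume)
  5.19x1 + 3.27x2 + 4.7x3 + 5.22x4 + 4.28x5 + 5.26x6 ≥ 3.44   (energy)
  x3 ≤ 3.7
  x5 ≤ 1
  x1, x2, x3, x4, x5, x6 ≥ 0.
The minimum-cost mix takes nothing from alkylate, ethanol, straight-run naphtha, MTBE — only light naphtha, FCC naphtha. The benzene volume and energy requirements are met with equality.
Solving gives x3 = 0.5145, x6 = 0.1943.
Objective = 60.11·0.5145 + 79.27·0.1943 = 46.3288.

$46.33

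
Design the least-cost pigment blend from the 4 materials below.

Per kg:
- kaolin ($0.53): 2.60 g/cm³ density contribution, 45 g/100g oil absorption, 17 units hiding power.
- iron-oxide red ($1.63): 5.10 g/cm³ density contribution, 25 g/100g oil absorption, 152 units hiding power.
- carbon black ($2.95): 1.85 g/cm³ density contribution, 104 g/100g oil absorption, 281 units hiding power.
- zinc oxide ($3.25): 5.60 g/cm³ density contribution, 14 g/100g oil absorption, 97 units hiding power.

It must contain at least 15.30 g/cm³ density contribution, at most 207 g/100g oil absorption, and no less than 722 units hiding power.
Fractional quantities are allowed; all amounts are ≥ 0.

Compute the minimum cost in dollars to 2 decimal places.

This is a linear program. Let x1 = kg of kaolin, x2 = kg of iron-oxide red, x3 = kg of carbon black, x4 = kg of zinc oxide.
Minimise 0.53x1 + 1.63x2 + 2.95x3 + 3.25x4 subject to:
  2.6x1 + 5.1x2 + 1.85x3 + 5.6x4 ≥ 15.3   (density contribution)
  45x1 + 25x2 + 104x3 + 14x4 ≤ 207   (oil absorption)
  17x1 + 152x2 + 281x3 + 97x4 ≥ 722   (hiding power)
  x1, x2, x3, x4 ≥ 0.
The cheapest feasible vertex uses only iron-oxide red, carbon black; kaolin, zinc oxide are not used. The density contribution and hiding power requirements are met with equality.
Solving gives x2 = 2.573, x3 = 1.178.
Total cost: 1.63·2.573 + 2.95·1.178 = 7.6691.

$7.67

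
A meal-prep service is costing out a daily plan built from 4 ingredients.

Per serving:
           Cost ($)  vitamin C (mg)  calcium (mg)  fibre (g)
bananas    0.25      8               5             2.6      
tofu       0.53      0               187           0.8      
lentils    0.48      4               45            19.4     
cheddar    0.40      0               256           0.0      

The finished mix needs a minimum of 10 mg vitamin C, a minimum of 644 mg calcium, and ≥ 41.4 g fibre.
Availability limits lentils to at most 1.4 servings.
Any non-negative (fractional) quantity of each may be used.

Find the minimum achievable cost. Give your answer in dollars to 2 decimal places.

Let x1 = servings of bananas, x2 = servings of tofu, x3 = servings of lentils, x4 = servings of cheddar.
Minimize 0.25x1 + 0.53x2 + 0.48x3 + 0.4x4 subject to:
  8x1 + 4x3 ≥ 10   (vitamin C)
  5x1 + 187x2 + 45x3 + 256x4 ≥ 644   (calcium)
  2.6x1 + 0.8x2 + 19.4x3 ≥ 41.4   (fibre)
  x3 ≤ 1.4
  x1, x2, x3, x4 ≥ 0.
The optimal basis is {bananas, lentils, cheddar}; tofu drops out. The calcium, fibre, the lentils cap requirements are met with equality.
So bananas = 5.477 servings, lentils = 1.4 servings, cheddar = 2.163 servings.
Total cost: 0.25·5.477 + 0.48·1.4 + 0.4·2.163 = 2.9065.

$2.91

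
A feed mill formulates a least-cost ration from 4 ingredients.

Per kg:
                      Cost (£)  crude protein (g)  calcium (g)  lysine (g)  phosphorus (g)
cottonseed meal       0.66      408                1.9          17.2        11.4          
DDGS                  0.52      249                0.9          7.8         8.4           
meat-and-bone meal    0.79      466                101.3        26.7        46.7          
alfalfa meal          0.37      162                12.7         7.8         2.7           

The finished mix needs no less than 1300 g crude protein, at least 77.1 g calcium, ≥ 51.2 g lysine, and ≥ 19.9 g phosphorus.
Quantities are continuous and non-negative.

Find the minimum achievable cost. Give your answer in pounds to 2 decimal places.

£2.13

Let x1 = kg of cottonseed meal, x2 = kg of DDGS, x3 = kg of meat-and-bone meal, x4 = kg of alfalfa meal.
Minimize 0.66x1 + 0.52x2 + 0.79x3 + 0.37x4 with:
  408x1 + 249x2 + 466x3 + 162x4 ≥ 1300   (crude protein)
  1.9x1 + 0.9x2 + 101.3x3 + 12.7x4 ≥ 77.1   (calcium)
  17.2x1 + 7.8x2 + 26.7x3 + 7.8x4 ≥ 51.2   (lysine)
  11.4x1 + 8.4x2 + 46.7x3 + 2.7x4 ≥ 19.9   (phosphorus)
  x1, x2, x3, x4 ≥ 0.
The minimum-cost mix takes nothing from DDGS, alfalfa meal — only cottonseed meal, meat-and-bone meal. Binding constraints: crude protein and calcium.
So cottonseed meal = 2.368 kg, meat-and-bone meal = 0.7167 kg.
Hence cost = 0.66·2.368 + 0.79·0.7167 = £2.1291.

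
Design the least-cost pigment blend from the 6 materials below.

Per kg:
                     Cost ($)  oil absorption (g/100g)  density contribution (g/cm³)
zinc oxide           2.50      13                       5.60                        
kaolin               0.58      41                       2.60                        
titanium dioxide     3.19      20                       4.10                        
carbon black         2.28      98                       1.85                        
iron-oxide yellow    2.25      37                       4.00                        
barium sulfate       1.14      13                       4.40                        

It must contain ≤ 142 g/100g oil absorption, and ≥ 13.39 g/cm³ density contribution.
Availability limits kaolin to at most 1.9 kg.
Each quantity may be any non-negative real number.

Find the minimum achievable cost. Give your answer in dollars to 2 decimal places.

$3.29

This is a linear program. Let x1 = kg of zinc oxide, x2 = kg of kaolin, x3 = kg of titanium dioxide, x4 = kg of carbon black, x5 = kg of iron-oxide yellow, x6 = kg of barium sulfate.
Minimize 2.5x1 + 0.58x2 + 3.19x3 + 2.28x4 + 2.25x5 + 1.14x6 s.t.:
  13x1 + 41x2 + 20x3 + 98x4 + 37x5 + 13x6 ≤ 142   (oil absorption)
  5.6x1 + 2.6x2 + 4.1x3 + 1.85x4 + 4x5 + 4.4x6 ≥ 13.39   (density contribution)
  x2 ≤ 1.9
  x1, x2, x3, x4, x5, x6 ≥ 0.
The minimum-cost mix takes nothing from zinc oxide, titanium dioxide, carbon black, iron-oxide yellow — only kaolin, barium sulfate. There the density contribution and the kaolin cap constraints are tight.
So kaolin = 1.9 kg, barium sulfate = 1.92 kg.
Hence cost = 0.58·1.9 + 1.14·1.92 = $3.2908.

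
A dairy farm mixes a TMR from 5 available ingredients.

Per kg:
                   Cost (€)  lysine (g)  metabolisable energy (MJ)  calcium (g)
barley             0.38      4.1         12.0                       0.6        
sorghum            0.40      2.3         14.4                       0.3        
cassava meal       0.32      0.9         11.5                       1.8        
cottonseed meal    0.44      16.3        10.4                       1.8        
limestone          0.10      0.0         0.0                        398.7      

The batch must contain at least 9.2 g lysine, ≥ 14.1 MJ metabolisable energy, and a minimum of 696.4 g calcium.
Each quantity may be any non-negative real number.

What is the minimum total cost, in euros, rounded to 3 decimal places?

Let x1 = kg of barley, x2 = kg of sorghum, x3 = kg of cassava meal, x4 = kg of cottonseed meal, x5 = kg of limestone.
Minimize 0.38x1 + 0.4x2 + 0.32x3 + 0.44x4 + 0.1x5 subject to:
  4.1x1 + 2.3x2 + 0.9x3 + 16.3x4 ≥ 9.2   (lysine)
  12x1 + 14.4x2 + 11.5x3 + 10.4x4 ≥ 14.1   (metabolisable energy)
  0.6x1 + 0.3x2 + 1.8x3 + 1.8x4 + 398.7x5 ≥ 696.4   (calcium)
  x1, x2, x3, x4, x5 ≥ 0.
The cheapest feasible vertex uses only sorghum, cottonseed meal, limestone; barley, cassava meal are not used. The lysine, metabolisable energy, calcium requirements are met with equality.
So sorghum = 0.6364 kg, cottonseed meal = 0.4746 kg, limestone = 1.744 kg.
Total cost: 0.4·0.6364 + 0.44·0.4746 + 0.1·1.744 = 0.63778.

€0.638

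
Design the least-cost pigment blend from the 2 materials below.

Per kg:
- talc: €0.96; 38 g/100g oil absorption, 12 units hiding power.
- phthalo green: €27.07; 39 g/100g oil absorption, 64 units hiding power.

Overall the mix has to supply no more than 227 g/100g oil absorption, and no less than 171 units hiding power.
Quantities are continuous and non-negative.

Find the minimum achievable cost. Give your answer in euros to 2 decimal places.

Treat it as an LP. Let x1 = kg of talc, x2 = kg of phthalo green.
min 0.96x1 + 27.07x2 with:
  38x1 + 39x2 ≤ 227   (oil absorption)
  12x1 + 64x2 ≥ 171   (hiding power)
  x1, x2 ≥ 0.
Both inputs are positive at the optimum. Binding constraints: oil absorption and hiding power.
Solving gives x1 = 4.0015, x2 = 1.9216.
Total cost: 0.96·4.0015 + 27.07·1.9216 = 55.8592.

€55.86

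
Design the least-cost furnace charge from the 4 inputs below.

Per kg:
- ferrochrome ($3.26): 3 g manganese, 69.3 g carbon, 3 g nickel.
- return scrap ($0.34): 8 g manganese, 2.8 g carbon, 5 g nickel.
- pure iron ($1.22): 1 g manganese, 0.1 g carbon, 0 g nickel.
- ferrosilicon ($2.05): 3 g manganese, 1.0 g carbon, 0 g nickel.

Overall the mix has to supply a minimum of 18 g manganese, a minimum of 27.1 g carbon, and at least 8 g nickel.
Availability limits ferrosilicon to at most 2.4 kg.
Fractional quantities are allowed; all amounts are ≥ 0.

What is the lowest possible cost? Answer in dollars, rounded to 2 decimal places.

$1.72

Let x1 = kg of ferrochrome, x2 = kg of return scrap, x3 = kg of pure iron, x4 = kg of ferrosilicon.
Minimize 3.26x1 + 0.34x2 + 1.22x3 + 2.05x4 subject to:
  3x1 + 8x2 + 1x3 + 3x4 ≥ 18   (manganese)
  69.3x1 + 2.8x2 + 0.1x3 + 1x4 ≥ 27.1   (carbon)
  3x1 + 5x2 ≥ 8   (nickel)
  x4 ≤ 2.4
  x1, x2, x3, x4 ≥ 0.
At the optimum only ferrochrome, return scrap are positive (pure iron, ferrosilicon = 0). There the manganese and carbon constraints are tight.
Solving gives x1 = 0.3048, x2 = 2.136.
Total cost: 3.26·0.3048 + 0.34·2.136 = 1.7199.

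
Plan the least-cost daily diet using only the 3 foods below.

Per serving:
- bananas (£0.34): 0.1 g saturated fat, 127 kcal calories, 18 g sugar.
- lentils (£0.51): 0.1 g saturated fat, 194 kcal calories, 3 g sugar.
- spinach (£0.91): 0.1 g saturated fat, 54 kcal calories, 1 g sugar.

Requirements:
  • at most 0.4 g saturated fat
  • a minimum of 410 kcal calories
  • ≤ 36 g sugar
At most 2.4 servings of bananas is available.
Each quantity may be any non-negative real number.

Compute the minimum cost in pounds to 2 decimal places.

£1.08

Set it up as a linear program. Let x1 = servings of bananas, x2 = servings of lentils, x3 = servings of spinach.
Minimize 0.34x1 + 0.51x2 + 0.91x3 subject to:
  0.1x1 + 0.1x2 + 0.1x3 ≤ 0.4   (saturated fat)
  127x1 + 194x2 + 54x3 ≥ 410   (calories)
  18x1 + 3x2 + 1x3 ≤ 36   (sugar)
  x1 ≤ 2.4
  x1, x2, x3 ≥ 0.
The cheapest feasible vertex uses only lentils; bananas, spinach are not used. Binding constraint: calories.
That vertex is x2 = 2.113.
Hence cost = 0.51·2.113 = £1.0776.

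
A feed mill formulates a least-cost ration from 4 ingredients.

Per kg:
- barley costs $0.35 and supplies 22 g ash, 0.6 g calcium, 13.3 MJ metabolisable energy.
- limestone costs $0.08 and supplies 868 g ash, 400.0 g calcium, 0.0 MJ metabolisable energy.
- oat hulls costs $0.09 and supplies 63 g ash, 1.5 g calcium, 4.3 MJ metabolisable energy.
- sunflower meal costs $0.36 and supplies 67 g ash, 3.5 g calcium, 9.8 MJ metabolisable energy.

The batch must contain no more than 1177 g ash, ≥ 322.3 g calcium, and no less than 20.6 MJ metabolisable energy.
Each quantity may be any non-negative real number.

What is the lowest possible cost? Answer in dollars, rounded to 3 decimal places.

$0.494

Treat it as an LP. Let x1 = kg of barley, x2 = kg of limestone, x3 = kg of oat hulls, x4 = kg of sunflower meal.
min 0.35x1 + 0.08x2 + 0.09x3 + 0.36x4 with:
  22x1 + 868x2 + 63x3 + 67x4 ≤ 1177   (ash)
  0.6x1 + 400x2 + 1.5x3 + 3.5x4 ≥ 322.3   (calcium)
  13.3x1 + 4.3x3 + 9.8x4 ≥ 20.6   (metabolisable energy)
  x1, x2, x3, x4 ≥ 0.
The minimum-cost mix takes nothing from barley, sunflower meal — only limestone, oat hulls. There the calcium and metabolisable energy constraints are tight.
Optimal quantities: limestone = 0.7878 kg, oat hulls = 4.791 kg.
Objective = 0.08·0.7878 + 0.09·4.791 = 0.49421.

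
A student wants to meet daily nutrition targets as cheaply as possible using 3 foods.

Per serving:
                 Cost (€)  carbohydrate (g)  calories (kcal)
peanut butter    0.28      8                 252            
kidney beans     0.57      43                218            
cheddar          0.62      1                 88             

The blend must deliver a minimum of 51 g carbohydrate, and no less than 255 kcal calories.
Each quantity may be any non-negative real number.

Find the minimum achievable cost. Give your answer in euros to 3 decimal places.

€0.676

Let x1 = servings of peanut butter, x2 = servings of kidney beans, x3 = servings of cheddar.
Minimise 0.28x1 + 0.57x2 + 0.62x3 s.t.:
  8x1 + 43x2 + 1x3 ≥ 51   (carbohydrate)
  252x1 + 218x2 + 88x3 ≥ 255   (calories)
  x1, x2, x3 ≥ 0.
The minimum-cost mix takes nothing from peanut butter, cheddar — only kidney beans. The carbohydrate requirement is met with equality.
Optimal quantities: kidney beans = 1.186 servings.
Total cost: 0.57·1.186 = 0.67602.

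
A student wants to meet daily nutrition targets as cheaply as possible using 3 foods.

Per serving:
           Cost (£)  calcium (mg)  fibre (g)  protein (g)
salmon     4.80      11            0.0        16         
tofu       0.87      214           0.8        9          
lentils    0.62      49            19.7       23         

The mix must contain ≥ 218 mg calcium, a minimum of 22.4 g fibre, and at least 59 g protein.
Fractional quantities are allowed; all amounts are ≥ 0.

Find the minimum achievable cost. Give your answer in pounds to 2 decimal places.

£1.89

Treat it as an LP. Let x1 = servings of salmon, x2 = servings of tofu, x3 = servings of lentils.
min 4.8x1 + 0.87x2 + 0.62x3 with:
  11x1 + 214x2 + 49x3 ≥ 218   (calcium)
  0.8x2 + 19.7x3 ≥ 22.4   (fibre)
  16x1 + 9x2 + 23x3 ≥ 59   (protein)
  x1, x2, x3 ≥ 0.
At the optimum only tofu, lentils are positive (salmon = 0). There the calcium and protein constraints are tight.
That vertex is x2 = 0.4738, x3 = 2.38.
Objective = 0.87·0.4738 + 0.62·2.38 = 1.8878.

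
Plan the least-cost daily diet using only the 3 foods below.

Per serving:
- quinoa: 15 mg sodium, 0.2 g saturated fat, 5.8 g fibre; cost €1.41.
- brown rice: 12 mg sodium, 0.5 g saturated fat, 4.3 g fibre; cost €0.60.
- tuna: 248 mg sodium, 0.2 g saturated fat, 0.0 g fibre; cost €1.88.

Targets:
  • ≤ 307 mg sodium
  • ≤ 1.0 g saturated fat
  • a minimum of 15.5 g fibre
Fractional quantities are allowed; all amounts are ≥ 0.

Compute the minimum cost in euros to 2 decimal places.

Let x1 = servings of quinoa, x2 = servings of brown rice, x3 = servings of tuna.
Minimise 1.41x1 + 0.6x2 + 1.88x3 with:
  15x1 + 12x2 + 248x3 ≤ 307   (sodium)
  0.2x1 + 0.5x2 + 0.2x3 ≤ 1   (saturated fat)
  5.8x1 + 4.3x2 ≥ 15.5   (fibre)
  x1, x2, x3 ≥ 0.
The cheapest feasible vertex uses only quinoa, brown rice; tuna is not used. The saturated fat and fibre requirements are met with equality.
So quinoa = 1.691 servings, brown rice = 1.324 servings.
Cost = 1.41·1.691 + 0.6·1.324 = 3.1787.

€3.18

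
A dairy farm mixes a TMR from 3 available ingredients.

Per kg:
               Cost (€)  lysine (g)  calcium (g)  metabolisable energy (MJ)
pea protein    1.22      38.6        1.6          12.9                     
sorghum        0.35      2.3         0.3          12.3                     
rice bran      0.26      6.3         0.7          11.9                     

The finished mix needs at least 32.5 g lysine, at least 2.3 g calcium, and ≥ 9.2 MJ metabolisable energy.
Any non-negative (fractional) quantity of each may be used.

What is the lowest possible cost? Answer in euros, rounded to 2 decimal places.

€1.16

Let x1 = kg of pea protein, x2 = kg of sorghum, x3 = kg of rice bran.
min 1.22x1 + 0.35x2 + 0.26x3 s.t.:
  38.6x1 + 2.3x2 + 6.3x3 ≥ 32.5   (lysine)
  1.6x1 + 0.3x2 + 0.7x3 ≥ 2.3   (calcium)
  12.9x1 + 12.3x2 + 11.9x3 ≥ 9.2   (metabolisable energy)
  x1, x2, x3 ≥ 0.
The minimum-cost mix takes nothing from sorghum — only pea protein, rice bran. There the lysine and calcium constraints are tight.
Optimal quantities: pea protein = 0.4876 kg, rice bran = 2.171 kg.
Objective = 1.22·0.4876 + 0.26·2.171 = 1.1593.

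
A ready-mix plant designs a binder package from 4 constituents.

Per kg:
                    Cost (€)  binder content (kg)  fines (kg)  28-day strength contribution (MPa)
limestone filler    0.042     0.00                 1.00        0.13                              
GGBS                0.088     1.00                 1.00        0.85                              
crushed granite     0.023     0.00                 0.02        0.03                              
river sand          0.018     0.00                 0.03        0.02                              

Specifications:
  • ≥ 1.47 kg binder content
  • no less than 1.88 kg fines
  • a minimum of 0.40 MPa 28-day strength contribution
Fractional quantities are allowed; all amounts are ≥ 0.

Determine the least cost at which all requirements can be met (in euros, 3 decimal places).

Treat it as an LP. Let x1 = kg of limestone filler, x2 = kg of GGBS, x3 = kg of crushed granite, x4 = kg of river sand.
min 0.042x1 + 0.088x2 + 0.023x3 + 0.018x4 with:
  1x2 ≥ 1.47   (binder content)
  1x1 + 1x2 + 0.02x3 + 0.03x4 ≥ 1.88   (fines)
  0.13x1 + 0.85x2 + 0.03x3 + 0.02x4 ≥ 0.4   (28-day strength contribution)
  x1, x2, x3, x4 ≥ 0.
The optimal basis is {limestone filler, GGBS}; crushed granite, river sand drop out. There the binder content and fines constraints are tight.
That vertex is x1 = 0.41, x2 = 1.47.
Total cost: 0.042·0.41 + 0.088·1.47 = 0.14658.

€0.147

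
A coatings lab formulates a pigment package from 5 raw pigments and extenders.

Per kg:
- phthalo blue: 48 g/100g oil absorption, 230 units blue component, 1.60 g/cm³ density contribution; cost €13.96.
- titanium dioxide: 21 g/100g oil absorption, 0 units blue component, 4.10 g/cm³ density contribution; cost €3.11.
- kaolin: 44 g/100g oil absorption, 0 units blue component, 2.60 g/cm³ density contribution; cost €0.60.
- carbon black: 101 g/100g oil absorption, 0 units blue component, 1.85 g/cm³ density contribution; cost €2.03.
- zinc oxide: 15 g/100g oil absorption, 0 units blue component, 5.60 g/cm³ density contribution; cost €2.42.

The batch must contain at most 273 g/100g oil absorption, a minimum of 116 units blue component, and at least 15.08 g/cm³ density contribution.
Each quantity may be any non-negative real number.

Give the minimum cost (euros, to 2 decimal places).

€10.33

This is a linear program. Let x1 = kg of phthalo blue, x2 = kg of titanium dioxide, x3 = kg of kaolin, x4 = kg of carbon black, x5 = kg of zinc oxide.
Minimize 13.96x1 + 3.11x2 + 0.6x3 + 2.03x4 + 2.42x5 s.t.:
  48x1 + 21x2 + 44x3 + 101x4 + 15x5 ≤ 273   (oil absorption)
  230x1 ≥ 116   (blue component)
  1.6x1 + 4.1x2 + 2.6x3 + 1.85x4 + 5.6x5 ≥ 15.08   (density contribution)
  x1, x2, x3, x4, x5 ≥ 0.
The minimum-cost mix takes nothing from titanium dioxide, carbon black, zinc oxide — only phthalo blue, kaolin. Binding constraints: blue component and density contribution.
Solving gives x1 = 0.5043, x3 = 5.49.
Cost = 13.96·0.5043 + 0.6·5.49 = 10.3340.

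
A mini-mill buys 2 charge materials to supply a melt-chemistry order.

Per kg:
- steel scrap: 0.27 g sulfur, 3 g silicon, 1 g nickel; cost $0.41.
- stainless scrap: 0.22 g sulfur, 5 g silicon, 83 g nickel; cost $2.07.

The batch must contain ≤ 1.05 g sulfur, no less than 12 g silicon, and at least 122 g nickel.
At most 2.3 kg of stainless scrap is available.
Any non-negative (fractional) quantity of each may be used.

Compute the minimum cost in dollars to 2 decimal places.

$3.65

This is a linear program. Let x1 = kg of steel scrap, x2 = kg of stainless scrap.
Minimise 0.41x1 + 2.07x2 subject to:
  0.27x1 + 0.22x2 ≤ 1.05   (sulfur)
  3x1 + 5x2 ≥ 12   (silicon)
  1x1 + 83x2 ≥ 122   (nickel)
  x2 ≤ 2.3
  x1, x2 ≥ 0.
Both inputs are positive at the optimum. There the silicon and nickel constraints are tight.
Solving gives x1 = 1.582, x2 = 1.451.
Hence cost = 0.41·1.582 + 2.07·1.451 = $3.6522.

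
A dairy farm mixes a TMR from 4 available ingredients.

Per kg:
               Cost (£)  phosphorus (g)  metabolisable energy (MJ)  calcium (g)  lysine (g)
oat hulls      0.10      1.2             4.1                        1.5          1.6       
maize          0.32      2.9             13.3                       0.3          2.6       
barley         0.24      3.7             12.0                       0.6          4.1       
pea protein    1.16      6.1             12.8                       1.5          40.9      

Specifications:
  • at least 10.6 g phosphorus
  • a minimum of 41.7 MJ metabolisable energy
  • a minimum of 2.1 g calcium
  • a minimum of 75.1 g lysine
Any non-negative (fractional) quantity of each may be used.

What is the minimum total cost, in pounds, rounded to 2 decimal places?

Let x1 = kg of oat hulls, x2 = kg of maize, x3 = kg of barley, x4 = kg of pea protein.
Minimise 0.1x1 + 0.32x2 + 0.24x3 + 1.16x4 subject to:
  1.2x1 + 2.9x2 + 3.7x3 + 6.1x4 ≥ 10.6   (phosphorus)
  4.1x1 + 13.3x2 + 12x3 + 12.8x4 ≥ 41.7   (metabolisable energy)
  1.5x1 + 0.3x2 + 0.6x3 + 1.5x4 ≥ 2.1   (calcium)
  1.6x1 + 2.6x2 + 4.1x3 + 40.9x4 ≥ 75.1   (lysine)
  x1, x2, x3, x4 ≥ 0.
At the optimum only barley, pea protein are positive (oat hulls, maize = 0). There the metabolisable energy and lysine constraints are tight.
Optimal quantities: barley = 1.698 kg, pea protein = 1.666 kg.
Total cost: 0.24·1.698 + 1.16·1.666 = 2.3401.

£2.34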